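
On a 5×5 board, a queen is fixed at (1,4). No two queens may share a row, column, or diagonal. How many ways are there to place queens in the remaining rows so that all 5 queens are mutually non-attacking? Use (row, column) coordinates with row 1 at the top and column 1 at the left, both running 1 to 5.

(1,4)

Branch on row 2: col 1 → 1; col 2 → 1.
Sum: 1 + 1 = 2.

2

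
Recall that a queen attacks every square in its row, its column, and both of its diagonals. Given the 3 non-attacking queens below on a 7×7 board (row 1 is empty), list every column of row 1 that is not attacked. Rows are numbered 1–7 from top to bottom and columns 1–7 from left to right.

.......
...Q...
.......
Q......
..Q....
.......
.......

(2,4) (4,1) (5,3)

columns 2, 6

(2,4) attacks row 1 at column 4 and diagonals 3, 5.
(4,1) attacks row 1 at column 1 and diagonals 4.
(5,3) attacks row 1 at column 3 and diagonals 7.
Attacked columns: {1, 3, 4, 5, 7}. Safe: {2, 6}.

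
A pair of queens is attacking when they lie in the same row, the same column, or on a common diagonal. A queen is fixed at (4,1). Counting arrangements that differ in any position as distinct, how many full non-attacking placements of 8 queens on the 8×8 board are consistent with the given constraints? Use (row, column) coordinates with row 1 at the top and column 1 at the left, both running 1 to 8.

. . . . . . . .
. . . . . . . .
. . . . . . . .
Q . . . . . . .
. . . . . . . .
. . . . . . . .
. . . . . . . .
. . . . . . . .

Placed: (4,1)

Branch on row 1: col 2 → 2; col 3 → 4; col 5 → 5; col 6 → 4; col 7 → 2; col 8 → 1.
Sum: 2 + 4 + 5 + 4 + 2 + 1 = 18.

18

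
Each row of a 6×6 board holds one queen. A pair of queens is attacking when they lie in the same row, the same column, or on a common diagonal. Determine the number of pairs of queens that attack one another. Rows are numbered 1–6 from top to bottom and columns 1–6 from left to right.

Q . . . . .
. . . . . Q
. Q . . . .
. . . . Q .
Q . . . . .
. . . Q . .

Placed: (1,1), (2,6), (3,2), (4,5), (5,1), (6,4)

Same column: (1,1)–(5,1) (column 1).
Total attacking pairs: 1.

1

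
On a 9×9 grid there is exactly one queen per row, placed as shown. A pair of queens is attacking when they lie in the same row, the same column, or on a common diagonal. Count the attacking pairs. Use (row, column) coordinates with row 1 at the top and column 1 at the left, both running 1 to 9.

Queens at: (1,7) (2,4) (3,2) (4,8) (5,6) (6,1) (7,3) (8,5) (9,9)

All columns are distinct and no two queens satisfy |Δrow| = |Δcol|, so no pair attacks.

0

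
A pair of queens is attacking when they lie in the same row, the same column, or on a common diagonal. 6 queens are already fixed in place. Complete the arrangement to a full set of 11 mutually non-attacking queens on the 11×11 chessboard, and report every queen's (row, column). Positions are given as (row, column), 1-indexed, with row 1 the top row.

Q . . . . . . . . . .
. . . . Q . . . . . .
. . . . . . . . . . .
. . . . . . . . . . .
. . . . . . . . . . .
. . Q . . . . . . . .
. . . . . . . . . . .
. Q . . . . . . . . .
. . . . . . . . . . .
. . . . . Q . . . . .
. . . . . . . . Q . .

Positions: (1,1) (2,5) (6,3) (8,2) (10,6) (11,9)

(1,1) (2,5) (3,8) (4,10) (5,7) (6,3) (7,11) (8,2) (9,4) (10,6) (11,9)

Row 3: attacked by (1,1)→{1,3}; (2,5)→{4,5,6}; (6,3)→{3,6}; (8,2)→{2,7}; (10,6)→{6}; (11,9)→{1,9}. Safe: 8, 10, 11. Place at column 8.
Row 4: attacked by (1,1)→{1,4}; (2,5)→{3,5,7}; (3,8)→{7,8,9}; (6,3)→{1,3,5}; (8,2)→{2,6}; (10,6)→{6}; (11,9)→{2,9}. Safe: 10, 11. Place at column 10.
Row 5: attacked by (1,1)→{1,5}; (2,5)→{2,5,8}; (3,8)→{6,8,10}; (4,10)→{9,10,11}; (6,3)→{2,3,4}; (8,2)→{2,5}; (10,6)→{1,6,11}; (11,9)→{3,9}. Safe: 7. Place at column 7.
Row 7: attacked by (1,1)→{1,7}; (2,5)→{5,10}; (3,8)→{4,8}; (4,10)→{7,10}; (5,7)→{5,7,9}; (6,3)→{2,3,4}; (8,2)→{1,2,3}; (10,6)→{3,6,9}; (11,9)→{5,9}. Safe: 11. Place at column 11.
Row 9: attacked by (1,1)→{1,9}; (2,5)→{5}; (3,8)→{2,8}; (4,10)→{5,10}; (5,7)→{3,7,11}; (6,3)→{3,6}; (7,11)→{9,11}; (8,2)→{1,2,3}; (10,6)→{5,6,7}; (11,9)→{7,9,11}. Safe: 4. Place at column 4.
Columns [1, 5, 8, 10, 7, 3, 11, 2, 4, 6, 9], r−c [0, -3, -5, -6, -2, 3, -4, 6, 5, 4, 2], r+c [2, 7, 11, 14, 12, 9, 18, 10, 13, 16, 20] are all distinct, so no two queens attack.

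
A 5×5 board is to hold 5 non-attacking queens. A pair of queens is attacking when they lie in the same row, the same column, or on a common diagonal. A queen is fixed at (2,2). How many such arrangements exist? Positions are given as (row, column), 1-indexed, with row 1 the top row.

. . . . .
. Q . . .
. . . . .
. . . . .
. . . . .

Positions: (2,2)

2

Branch on row 1: col 4 → 1; col 5 → 1.
Sum: 1 + 1 = 2.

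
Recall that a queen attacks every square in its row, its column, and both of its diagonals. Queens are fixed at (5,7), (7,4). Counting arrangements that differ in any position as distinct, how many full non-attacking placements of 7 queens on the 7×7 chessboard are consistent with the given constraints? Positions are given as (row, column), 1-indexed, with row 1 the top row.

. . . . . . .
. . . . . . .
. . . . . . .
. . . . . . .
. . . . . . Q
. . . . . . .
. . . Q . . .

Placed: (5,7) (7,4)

1

Branch on row 1: col 1 → 0; col 2 → 0; col 5 → 0; col 6 → 1.
Sum: 0 + 0 + 0 + 1 = 1.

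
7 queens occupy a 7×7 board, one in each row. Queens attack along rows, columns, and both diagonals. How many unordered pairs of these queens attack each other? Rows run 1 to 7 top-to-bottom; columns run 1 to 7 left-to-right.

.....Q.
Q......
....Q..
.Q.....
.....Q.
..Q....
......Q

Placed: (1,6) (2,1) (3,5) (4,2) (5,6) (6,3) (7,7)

Same column: (1,6)–(5,6) (column 6).
Total attacking pairs: 1.

1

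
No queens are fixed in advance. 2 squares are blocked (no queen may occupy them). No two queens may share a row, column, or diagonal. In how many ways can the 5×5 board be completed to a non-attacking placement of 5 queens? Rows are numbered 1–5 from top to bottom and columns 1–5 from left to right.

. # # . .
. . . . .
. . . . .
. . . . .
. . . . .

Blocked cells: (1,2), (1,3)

Branch on row 1: col 1 → 2; col 4 → 2; col 5 → 2.
Sum: 2 + 2 + 2 = 6.

6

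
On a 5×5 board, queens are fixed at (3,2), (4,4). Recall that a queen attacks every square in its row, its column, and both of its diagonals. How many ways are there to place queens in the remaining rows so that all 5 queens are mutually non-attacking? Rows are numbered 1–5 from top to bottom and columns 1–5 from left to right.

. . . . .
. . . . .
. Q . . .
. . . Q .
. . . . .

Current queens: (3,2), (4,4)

Branch on row 1: col 3 → 1; col 5 → 0.
Sum: 1 + 0 = 1.

1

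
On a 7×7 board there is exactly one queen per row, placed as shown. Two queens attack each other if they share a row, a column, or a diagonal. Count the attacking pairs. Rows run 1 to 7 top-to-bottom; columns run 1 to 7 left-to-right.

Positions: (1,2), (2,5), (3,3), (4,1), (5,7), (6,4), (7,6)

All columns are distinct and no two queens satisfy |Δrow| = |Δcol|, so no pair attacks.

0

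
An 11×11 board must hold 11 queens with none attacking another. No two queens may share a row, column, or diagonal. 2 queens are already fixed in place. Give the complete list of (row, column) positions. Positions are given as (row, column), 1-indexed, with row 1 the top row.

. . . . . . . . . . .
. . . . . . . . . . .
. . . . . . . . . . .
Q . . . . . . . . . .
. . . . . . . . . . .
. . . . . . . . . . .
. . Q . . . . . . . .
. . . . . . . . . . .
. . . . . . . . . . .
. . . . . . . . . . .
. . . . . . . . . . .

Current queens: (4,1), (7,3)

(1,7) (2,10) (3,4) (4,1) (5,8) (6,11) (7,3) (8,6) (9,2) (10,9) (11,5)

Row 1: attacked by (4,1)→{1,4}; (7,3)→{3,9}. Safe: 2, 5, 6, 7, 8, 10, 11. Place at column 7.
Row 2: attacked by (1,7)→{6,7,8}; (4,1)→{1,3}; (7,3)→{3,8}. Safe: 2, 4, 5, 9, 10, 11. Place at column 10.
Row 3: attacked by (1,7)→{5,7,9}; (2,10)→{9,10,11}; (4,1)→{1,2}; (7,3)→{3,7}. Safe: 4, 6, 8. Place at column 4.
Row 5: attacked by (1,7)→{3,7,11}; (2,10)→{7,10}; (3,4)→{2,4,6}; (4,1)→{1,2}; (7,3)→{1,3,5}. Safe: 8, 9. Place at column 8.
Row 6: attacked by (1,7)→{2,7}; (2,10)→{6,10}; (3,4)→{1,4,7}; (4,1)→{1,3}; (5,8)→{7,8,9}; (7,3)→{2,3,4}. Safe: 5, 11. Place at column 11.
Row 8: attacked by (1,7)→{7}; (2,10)→{4,10}; (3,4)→{4,9}; (4,1)→{1,5}; (5,8)→{5,8,11}; (6,11)→{9,11}; (7,3)→{2,3,4}. Safe: 6. Place at column 6.
Row 9: attacked by (1,7)→{7}; (2,10)→{3,10}; (3,4)→{4,10}; (4,1)→{1,6}; (5,8)→{4,8}; (6,11)→{8,11}; (7,3)→{1,3,5}; (8,6)→{5,6,7}. Safe: 2, 9. Place at column 2.
Row 10: attacked by (1,7)→{7}; (2,10)→{2,10}; (3,4)→{4,11}; (4,1)→{1,7}; (5,8)→{3,8}; (6,11)→{7,11}; (7,3)→{3,6}; (8,6)→{4,6,8}; (9,2)→{1,2,3}. Safe: 5, 9. Place at column 9.
Row 11: attacked by (1,7)→{7}; (2,10)→{1,10}; (3,4)→{4}; (4,1)→{1,8}; (5,8)→{2,8}; (6,11)→{6,11}; (7,3)→{3,7}; (8,6)→{3,6,9}; (9,2)→{2,4}; (10,9)→{8,9,10}. Safe: 5. Place at column 5.
Columns [7, 10, 4, 1, 8, 11, 3, 6, 2, 9, 5], r−c [-6, -8, -1, 3, -3, -5, 4, 2, 7, 1, 6], r+c [8, 12, 7, 5, 13, 17, 10, 14, 11, 19, 16] are all distinct, so no two queens attack.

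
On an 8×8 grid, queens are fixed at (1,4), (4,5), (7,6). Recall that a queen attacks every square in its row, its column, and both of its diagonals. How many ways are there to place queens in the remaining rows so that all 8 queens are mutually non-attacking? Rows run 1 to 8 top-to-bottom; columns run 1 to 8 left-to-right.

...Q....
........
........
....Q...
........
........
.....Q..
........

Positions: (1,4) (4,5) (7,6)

Branch on row 2: col 2 → 1; col 8 → 1.
Sum: 1 + 1 = 2.

2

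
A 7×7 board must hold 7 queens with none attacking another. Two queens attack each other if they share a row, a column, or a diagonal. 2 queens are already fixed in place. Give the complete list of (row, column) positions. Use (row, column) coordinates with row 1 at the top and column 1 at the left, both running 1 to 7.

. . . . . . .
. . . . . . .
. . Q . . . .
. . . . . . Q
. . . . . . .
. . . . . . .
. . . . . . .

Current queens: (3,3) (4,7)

Row 1: attacked by (3,3)→{1,3,5}; (4,7)→{4,7}. Safe: 2, 6. Place at column 2.
Row 2: attacked by (1,2)→{1,2,3}; (3,3)→{2,3,4}; (4,7)→{5,7}. Safe: 6. Place at column 6.
Row 5: attacked by (1,2)→{2,6}; (2,6)→{3,6}; (3,3)→{1,3,5}; (4,7)→{6,7}. Safe: 4. Place at column 4.
Row 6: attacked by (1,2)→{2,7}; (2,6)→{2,6}; (3,3)→{3,6}; (4,7)→{5,7}; (5,4)→{3,4,5}. Safe: 1. Place at column 1.
Row 7: attacked by (1,2)→{2}; (2,6)→{1,6}; (3,3)→{3,7}; (4,7)→{4,7}; (5,4)→{2,4,6}; (6,1)→{1,2}. Safe: 5. Place at column 5.
Columns [2, 6, 3, 7, 4, 1, 5], r−c [-1, -4, 0, -3, 1, 5, 2], r+c [3, 8, 6, 11, 9, 7, 12] are all distinct, so no two queens attack.

(1,2) (2,6) (3,3) (4,7) (5,4) (6,1) (7,5)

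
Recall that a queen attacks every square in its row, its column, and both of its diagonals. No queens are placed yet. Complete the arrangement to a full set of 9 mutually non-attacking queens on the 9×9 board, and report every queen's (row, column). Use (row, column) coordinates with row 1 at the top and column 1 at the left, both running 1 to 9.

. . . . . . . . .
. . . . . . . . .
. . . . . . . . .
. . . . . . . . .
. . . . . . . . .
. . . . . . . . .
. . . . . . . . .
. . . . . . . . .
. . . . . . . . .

(1,2) (2,7) (3,5) (4,1) (5,9) (6,4) (7,6) (8,8) (9,3)

Row 1: Safe: 1, 2, 3, 4, 5, 6, 7, 8, 9. Place at column 2.
Row 2: attacked by (1,2)→{1,2,3}. Safe: 4, 5, 6, 7, 8, 9. Place at column 7.
Row 3: attacked by (1,2)→{2,4}; (2,7)→{6,7,8}. Safe: 1, 3, 5, 9. Place at column 5.
Row 4: attacked by (1,2)→{2,5}; (2,7)→{5,7,9}; (3,5)→{4,5,6}. Safe: 1, 3, 8. Place at column 1.
Row 5: attacked by (1,2)→{2,6}; (2,7)→{4,7}; (3,5)→{3,5,7}; (4,1)→{1,2}. Safe: 8, 9. Place at column 9.
Row 6: attacked by (1,2)→{2,7}; (2,7)→{3,7}; (3,5)→{2,5,8}; (4,1)→{1,3}; (5,9)→{8,9}. Safe: 4, 6. Place at column 4.
Row 7: attacked by (1,2)→{2,8}; (2,7)→{2,7}; (3,5)→{1,5,9}; (4,1)→{1,4}; (5,9)→{7,9}; (6,4)→{3,4,5}. Safe: 6. Place at column 6.
Row 8: attacked by (1,2)→{2,9}; (2,7)→{1,7}; (3,5)→{5}; (4,1)→{1,5}; (5,9)→{6,9}; (6,4)→{2,4,6}; (7,6)→{5,6,7}. Safe: 3, 8. Place at column 8.
Row 9: attacked by (1,2)→{2}; (2,7)→{7}; (3,5)→{5}; (4,1)→{1,6}; (5,9)→{5,9}; (6,4)→{1,4,7}; (7,6)→{4,6,8}; (8,8)→{7,8,9}. Safe: 3. Place at column 3.
Columns [2, 7, 5, 1, 9, 4, 6, 8, 3], r−c [-1, -5, -2, 3, -4, 2, 1, 0, 6], r+c [3, 9, 8, 5, 14, 10, 13, 16, 12] are all distinct, so no two queens attack.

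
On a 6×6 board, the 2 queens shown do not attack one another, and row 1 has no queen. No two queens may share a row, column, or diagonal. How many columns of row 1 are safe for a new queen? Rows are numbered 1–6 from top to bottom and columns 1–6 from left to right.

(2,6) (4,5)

3

(2,6) attacks row 1 at column 6 and diagonals 5.
(4,5) attacks row 1 at column 5 and diagonals 2.
Attacked columns: {2, 5, 6}. Safe: {1, 3, 4}.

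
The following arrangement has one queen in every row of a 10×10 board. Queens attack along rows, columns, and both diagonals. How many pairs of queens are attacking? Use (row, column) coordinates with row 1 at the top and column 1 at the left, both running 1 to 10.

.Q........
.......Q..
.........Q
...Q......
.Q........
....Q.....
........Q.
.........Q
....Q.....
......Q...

5

Same column: (1,2)–(5,2) (column 2); (3,10)–(8,10) (column 10); (6,5)–(9,5) (column 5).
Same diagonal: (5,2)–(10,7) (|5−10| = |2−7| = 5); (7,9)–(8,10) (|7−8| = |9−10| = 1).
Total attacking pairs: 5.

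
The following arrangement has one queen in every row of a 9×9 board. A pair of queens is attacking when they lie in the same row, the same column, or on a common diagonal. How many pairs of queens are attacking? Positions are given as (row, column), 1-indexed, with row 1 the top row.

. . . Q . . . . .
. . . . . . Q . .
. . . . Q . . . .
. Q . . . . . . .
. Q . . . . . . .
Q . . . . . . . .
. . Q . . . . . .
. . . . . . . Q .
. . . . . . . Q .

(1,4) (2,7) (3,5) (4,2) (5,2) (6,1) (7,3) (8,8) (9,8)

3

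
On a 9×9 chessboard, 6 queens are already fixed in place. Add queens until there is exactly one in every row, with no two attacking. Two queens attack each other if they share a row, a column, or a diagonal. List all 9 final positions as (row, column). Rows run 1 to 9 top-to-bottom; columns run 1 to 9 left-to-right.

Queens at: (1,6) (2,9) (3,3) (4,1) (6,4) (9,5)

(1,6) (2,9) (3,3) (4,1) (5,8) (6,4) (7,2) (8,7) (9,5)

Row 5: attacked by (1,6)→{2,6}; (2,9)→{6,9}; (3,3)→{1,3,5}; (4,1)→{1,2}; (6,4)→{3,4,5}; (9,5)→{1,5,9}. Safe: 7, 8. Place at column 8.
Row 7: attacked by (1,6)→{6}; (2,9)→{4,9}; (3,3)→{3,7}; (4,1)→{1,4}; (5,8)→{6,8}; (6,4)→{3,4,5}; (9,5)→{3,5,7}. Safe: 2. Place at column 2.
Row 8: attacked by (1,6)→{6}; (2,9)→{3,9}; (3,3)→{3,8}; (4,1)→{1,5}; (5,8)→{5,8}; (6,4)→{2,4,6}; (7,2)→{1,2,3}; (9,5)→{4,5,6}. Safe: 7. Place at column 7.
Columns [6, 9, 3, 1, 8, 4, 2, 7, 5], r−c [-5, -7, 0, 3, -3, 2, 5, 1, 4], r+c [7, 11, 6, 5, 13, 10, 9, 15, 14] are all distinct, so no two queens attack.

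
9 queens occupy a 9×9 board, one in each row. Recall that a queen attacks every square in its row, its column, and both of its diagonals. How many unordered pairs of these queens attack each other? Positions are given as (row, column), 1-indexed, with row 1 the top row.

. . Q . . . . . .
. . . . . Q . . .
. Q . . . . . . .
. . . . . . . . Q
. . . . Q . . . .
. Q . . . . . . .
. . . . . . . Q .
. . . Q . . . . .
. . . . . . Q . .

3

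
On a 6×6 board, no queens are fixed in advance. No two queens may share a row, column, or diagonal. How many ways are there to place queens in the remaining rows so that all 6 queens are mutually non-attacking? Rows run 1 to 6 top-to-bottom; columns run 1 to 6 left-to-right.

4

Branch on row 1: col 1 → 0; col 2 → 1; col 3 → 1; col 4 → 1; col 5 → 1; col 6 → 0.
Sum: 0 + 1 + 1 + 1 + 1 + 0 = 4.
(This is the classic 6-queens count.)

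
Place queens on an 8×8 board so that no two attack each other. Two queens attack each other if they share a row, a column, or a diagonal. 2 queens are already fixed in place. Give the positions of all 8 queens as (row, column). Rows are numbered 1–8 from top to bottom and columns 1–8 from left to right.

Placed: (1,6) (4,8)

Row 2: attacked by (1,6)→{5,6,7}; (4,8)→{6,8}. Safe: 1, 2, 3, 4. Place at column 3.
Row 3: attacked by (1,6)→{4,6,8}; (2,3)→{2,3,4}; (4,8)→{7,8}. Safe: 1, 5. Place at column 5.
Row 5: attacked by (1,6)→{2,6}; (2,3)→{3,6}; (3,5)→{3,5,7}; (4,8)→{7,8}. Safe: 1, 4. Place at column 1.
Row 6: attacked by (1,6)→{1,6}; (2,3)→{3,7}; (3,5)→{2,5,8}; (4,8)→{6,8}; (5,1)→{1,2}. Safe: 4. Place at column 4.
Row 7: attacked by (1,6)→{6}; (2,3)→{3,8}; (3,5)→{1,5}; (4,8)→{5,8}; (5,1)→{1,3}; (6,4)→{3,4,5}. Safe: 2, 7. Place at column 2.
Row 8: attacked by (1,6)→{6}; (2,3)→{3}; (3,5)→{5}; (4,8)→{4,8}; (5,1)→{1,4}; (6,4)→{2,4,6}; (7,2)→{1,2,3}. Safe: 7. Place at column 7.
Columns [6, 3, 5, 8, 1, 4, 2, 7], r−c [-5, -1, -2, -4, 4, 2, 5, 1], r+c [7, 5, 8, 12, 6, 10, 9, 15] are all distinct, so no two queens attack.

(1,6) (2,3) (3,5) (4,8) (5,1) (6,4) (7,2) (8,7)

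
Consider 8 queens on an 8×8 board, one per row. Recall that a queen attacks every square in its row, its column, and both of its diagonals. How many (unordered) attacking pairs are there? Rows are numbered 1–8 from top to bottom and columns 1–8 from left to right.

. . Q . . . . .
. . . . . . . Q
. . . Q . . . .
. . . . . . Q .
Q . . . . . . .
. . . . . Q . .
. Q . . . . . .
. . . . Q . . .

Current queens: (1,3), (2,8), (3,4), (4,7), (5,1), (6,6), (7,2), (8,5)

0

All columns are distinct and no two queens satisfy |Δrow| = |Δcol|, so no pair attacks.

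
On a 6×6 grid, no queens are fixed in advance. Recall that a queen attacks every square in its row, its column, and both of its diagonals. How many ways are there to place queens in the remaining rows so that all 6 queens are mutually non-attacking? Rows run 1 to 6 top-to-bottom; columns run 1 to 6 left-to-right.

Branch on row 1: col 1 → 0; col 2 → 1; col 3 → 1; col 4 → 1; col 5 → 1; col 6 → 0.
Sum: 0 + 1 + 1 + 1 + 1 + 0 = 4.
(This is the classic 6-queens count.)

4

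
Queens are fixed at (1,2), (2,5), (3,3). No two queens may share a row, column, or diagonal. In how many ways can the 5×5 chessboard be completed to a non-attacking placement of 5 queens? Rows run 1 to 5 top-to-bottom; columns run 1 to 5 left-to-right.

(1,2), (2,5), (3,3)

Branch on row 4: col 1 → 1.
Sum: 1 = 1.

1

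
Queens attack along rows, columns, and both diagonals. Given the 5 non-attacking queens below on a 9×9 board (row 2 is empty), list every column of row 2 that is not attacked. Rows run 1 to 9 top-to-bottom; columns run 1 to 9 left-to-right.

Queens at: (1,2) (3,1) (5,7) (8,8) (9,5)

columns 6, 9

(1,2) attacks row 2 at column 2 and diagonals 1, 3.
(3,1) attacks row 2 at column 1 and diagonals 2.
(5,7) attacks row 2 at column 7 and diagonals 4.
(8,8) attacks row 2 at column 8 and diagonals 2.
(9,5) attacks row 2 at column 5.
Attacked columns: {1, 2, 3, 4, 5, 7, 8}. Safe: {6, 9}.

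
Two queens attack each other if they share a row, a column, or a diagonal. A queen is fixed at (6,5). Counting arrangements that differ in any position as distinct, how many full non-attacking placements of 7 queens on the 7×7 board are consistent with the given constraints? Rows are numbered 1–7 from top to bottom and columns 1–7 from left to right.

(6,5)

Branch on row 1: col 1 → 1; col 2 → 1; col 3 → 0; col 4 → 1; col 6 → 3; col 7 → 0.
Sum: 1 + 1 + 0 + 1 + 3 + 0 = 6.

6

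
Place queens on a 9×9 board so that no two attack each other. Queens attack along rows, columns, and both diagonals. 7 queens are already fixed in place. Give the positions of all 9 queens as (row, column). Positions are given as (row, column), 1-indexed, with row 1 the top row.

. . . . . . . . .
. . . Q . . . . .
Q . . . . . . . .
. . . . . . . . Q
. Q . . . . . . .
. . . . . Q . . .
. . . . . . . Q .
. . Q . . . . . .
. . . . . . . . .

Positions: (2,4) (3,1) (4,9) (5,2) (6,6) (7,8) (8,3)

(1,7) (2,4) (3,1) (4,9) (5,2) (6,6) (7,8) (8,3) (9,5)

Row 1: attacked by (2,4)→{3,4,5}; (3,1)→{1,3}; (4,9)→{6,9}; (5,2)→{2,6}; (6,6)→{1,6}; (7,8)→{2,8}; (8,3)→{3}. Safe: 7. Place at column 7.
Row 9: attacked by (1,7)→{7}; (2,4)→{4}; (3,1)→{1,7}; (4,9)→{4,9}; (5,2)→{2,6}; (6,6)→{3,6,9}; (7,8)→{6,8}; (8,3)→{2,3,4}. Safe: 5. Place at column 5.
Columns [7, 4, 1, 9, 2, 6, 8, 3, 5], r−c [-6, -2, 2, -5, 3, 0, -1, 5, 4], r+c [8, 6, 4, 13, 7, 12, 15, 11, 14] are all distinct, so no two queens attack.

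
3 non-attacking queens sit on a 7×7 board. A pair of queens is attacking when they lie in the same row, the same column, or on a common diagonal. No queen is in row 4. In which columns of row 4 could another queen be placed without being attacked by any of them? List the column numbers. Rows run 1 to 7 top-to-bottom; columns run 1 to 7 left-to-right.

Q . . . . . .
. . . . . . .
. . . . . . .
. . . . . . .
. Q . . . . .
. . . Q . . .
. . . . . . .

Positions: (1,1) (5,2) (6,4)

(1,1) attacks row 4 at column 1 and diagonals 4.
(5,2) attacks row 4 at column 2 and diagonals 1, 3.
(6,4) attacks row 4 at column 4 and diagonals 2, 6.
Attacked columns: {1, 2, 3, 4, 6}. Safe: {5, 7}.

columns 5, 7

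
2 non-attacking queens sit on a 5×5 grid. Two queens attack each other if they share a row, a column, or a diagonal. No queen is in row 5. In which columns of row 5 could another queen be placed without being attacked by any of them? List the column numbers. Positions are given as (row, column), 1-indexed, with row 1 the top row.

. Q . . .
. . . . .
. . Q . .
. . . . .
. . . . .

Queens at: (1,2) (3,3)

columns 4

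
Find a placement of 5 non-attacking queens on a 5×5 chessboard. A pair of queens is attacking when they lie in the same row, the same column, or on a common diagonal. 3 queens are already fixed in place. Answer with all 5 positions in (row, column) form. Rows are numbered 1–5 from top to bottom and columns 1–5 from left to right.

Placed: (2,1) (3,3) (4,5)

(1,4) (2,1) (3,3) (4,5) (5,2)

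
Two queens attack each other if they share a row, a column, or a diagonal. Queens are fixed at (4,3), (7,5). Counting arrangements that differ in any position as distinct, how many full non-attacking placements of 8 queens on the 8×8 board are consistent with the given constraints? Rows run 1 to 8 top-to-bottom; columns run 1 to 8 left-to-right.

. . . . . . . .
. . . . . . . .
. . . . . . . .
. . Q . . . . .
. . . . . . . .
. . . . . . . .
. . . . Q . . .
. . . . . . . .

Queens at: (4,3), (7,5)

2

Branch on row 1: col 1 → 0; col 2 → 0; col 4 → 2; col 7 → 0; col 8 → 0.
Sum: 0 + 0 + 2 + 0 + 0 = 2.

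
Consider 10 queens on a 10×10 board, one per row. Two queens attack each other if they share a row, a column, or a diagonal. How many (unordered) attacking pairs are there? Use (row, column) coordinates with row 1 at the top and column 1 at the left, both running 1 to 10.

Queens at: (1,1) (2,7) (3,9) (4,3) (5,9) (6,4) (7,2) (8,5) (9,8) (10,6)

Same column: (3,9)–(5,9) (column 9).
Same diagonal: (2,7)–(7,2) (|2−7| = |7−2| = 5); (4,3)–(9,8) (|4−9| = |3−8| = 5).
Total attacking pairs: 3.

3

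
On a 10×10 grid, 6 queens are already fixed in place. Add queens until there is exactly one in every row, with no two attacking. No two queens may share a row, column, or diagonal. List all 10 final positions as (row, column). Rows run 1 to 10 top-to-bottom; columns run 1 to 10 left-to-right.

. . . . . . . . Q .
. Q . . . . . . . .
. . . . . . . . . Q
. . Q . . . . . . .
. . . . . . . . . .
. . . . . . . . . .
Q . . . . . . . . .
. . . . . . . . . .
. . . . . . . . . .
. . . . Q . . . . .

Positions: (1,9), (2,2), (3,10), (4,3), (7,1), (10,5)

(1,9) (2,2) (3,10) (4,3) (5,6) (6,8) (7,1) (8,4) (9,7) (10,5)

Row 5: attacked by (1,9)→{5,9}; (2,2)→{2,5}; (3,10)→{8,10}; (4,3)→{2,3,4}; (7,1)→{1,3}; (10,5)→{5,10}. Safe: 6, 7. Place at column 6.
Row 6: attacked by (1,9)→{4,9}; (2,2)→{2,6}; (3,10)→{7,10}; (4,3)→{1,3,5}; (5,6)→{5,6,7}; (7,1)→{1,2}; (10,5)→{1,5,9}. Safe: 8. Place at column 8.
Row 8: attacked by (1,9)→{2,9}; (2,2)→{2,8}; (3,10)→{5,10}; (4,3)→{3,7}; (5,6)→{3,6,9}; (6,8)→{6,8,10}; (7,1)→{1,2}; (10,5)→{3,5,7}. Safe: 4. Place at column 4.
Row 9: attacked by (1,9)→{1,9}; (2,2)→{2,9}; (3,10)→{4,10}; (4,3)→{3,8}; (5,6)→{2,6,10}; (6,8)→{5,8}; (7,1)→{1,3}; (8,4)→{3,4,5}; (10,5)→{4,5,6}. Safe: 7. Place at column 7.
Columns [9, 2, 10, 3, 6, 8, 1, 4, 7, 5], r−c [-8, 0, -7, 1, -1, -2, 6, 4, 2, 5], r+c [10, 4, 13, 7, 11, 14, 8, 12, 16, 15] are all distinct, so no two queens attack.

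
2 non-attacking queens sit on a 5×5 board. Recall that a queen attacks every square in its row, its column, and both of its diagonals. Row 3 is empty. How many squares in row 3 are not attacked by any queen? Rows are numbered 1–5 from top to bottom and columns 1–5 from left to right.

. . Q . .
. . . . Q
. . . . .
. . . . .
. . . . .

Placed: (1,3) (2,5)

1

(1,3) attacks row 3 at column 3 and diagonals 1, 5.
(2,5) attacks row 3 at column 5 and diagonals 4.
Attacked columns: {1, 3, 4, 5}. Safe: {2}.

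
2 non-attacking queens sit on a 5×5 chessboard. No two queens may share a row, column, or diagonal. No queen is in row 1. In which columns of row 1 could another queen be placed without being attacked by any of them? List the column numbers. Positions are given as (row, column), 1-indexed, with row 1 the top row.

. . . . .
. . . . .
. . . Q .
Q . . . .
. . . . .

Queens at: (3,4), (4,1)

columns 3, 5

(3,4) attacks row 1 at column 4 and diagonals 2.
(4,1) attacks row 1 at column 1 and diagonals 4.
Attacked columns: {1, 2, 4}. Safe: {3, 5}.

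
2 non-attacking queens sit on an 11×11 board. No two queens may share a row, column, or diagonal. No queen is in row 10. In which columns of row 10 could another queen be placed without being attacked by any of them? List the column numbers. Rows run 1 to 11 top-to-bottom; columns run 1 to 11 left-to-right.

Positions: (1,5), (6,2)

(1,5) attacks row 10 at column 5.
(6,2) attacks row 10 at column 2 and diagonals 6.
Attacked columns: {2, 5, 6}. Safe: {1, 3, 4, 7, 8, 9, 10, 11}.

columns 1, 3, 4, 7, 8, 9, 10, 11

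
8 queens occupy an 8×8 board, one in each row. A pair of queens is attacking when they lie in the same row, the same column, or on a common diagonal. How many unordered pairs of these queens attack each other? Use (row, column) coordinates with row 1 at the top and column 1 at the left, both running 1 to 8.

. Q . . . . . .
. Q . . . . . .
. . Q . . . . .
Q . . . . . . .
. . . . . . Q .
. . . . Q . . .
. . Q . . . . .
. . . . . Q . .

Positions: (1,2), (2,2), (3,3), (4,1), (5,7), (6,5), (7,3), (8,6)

3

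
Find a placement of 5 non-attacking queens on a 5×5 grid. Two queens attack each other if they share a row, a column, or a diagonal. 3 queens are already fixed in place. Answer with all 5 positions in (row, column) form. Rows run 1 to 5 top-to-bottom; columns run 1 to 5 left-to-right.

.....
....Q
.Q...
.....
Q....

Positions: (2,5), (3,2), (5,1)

Row 1: attacked by (2,5)→{4,5}; (3,2)→{2,4}; (5,1)→{1,5}. Safe: 3. Place at column 3.
Row 4: attacked by (1,3)→{3}; (2,5)→{3,5}; (3,2)→{1,2,3}; (5,1)→{1,2}. Safe: 4. Place at column 4.
Columns [3, 5, 2, 4, 1], r−c [-2, -3, 1, 0, 4], r+c [4, 7, 5, 8, 6] are all distinct, so no two queens attack.

(1,3) (2,5) (3,2) (4,4) (5,1)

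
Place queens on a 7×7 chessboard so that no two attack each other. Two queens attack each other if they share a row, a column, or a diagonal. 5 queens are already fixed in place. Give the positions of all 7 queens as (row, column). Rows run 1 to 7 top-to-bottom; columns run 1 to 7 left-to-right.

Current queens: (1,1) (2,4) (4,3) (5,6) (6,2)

(1,1) (2,4) (3,7) (4,3) (5,6) (6,2) (7,5)

Row 3: attacked by (1,1)→{1,3}; (2,4)→{3,4,5}; (4,3)→{2,3,4}; (5,6)→{4,6}; (6,2)→{2,5}. Safe: 7. Place at column 7.
Row 7: attacked by (1,1)→{1,7}; (2,4)→{4}; (3,7)→{3,7}; (4,3)→{3,6}; (5,6)→{4,6}; (6,2)→{1,2,3}. Safe: 5. Place at column 5.
Columns [1, 4, 7, 3, 6, 2, 5], r−c [0, -2, -4, 1, -1, 4, 2], r+c [2, 6, 10, 7, 11, 8, 12] are all distinct, so no two queens attack.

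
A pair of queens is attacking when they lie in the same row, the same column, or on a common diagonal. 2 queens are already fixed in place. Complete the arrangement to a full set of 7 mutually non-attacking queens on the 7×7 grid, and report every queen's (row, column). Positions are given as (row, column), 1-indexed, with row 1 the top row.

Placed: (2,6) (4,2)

Row 1: attacked by (2,6)→{5,6,7}; (4,2)→{2,5}. Safe: 1, 3, 4. Place at column 1.
Row 3: attacked by (1,1)→{1,3}; (2,6)→{5,6,7}; (4,2)→{1,2,3}. Safe: 4. Place at column 4.
Row 5: attacked by (1,1)→{1,5}; (2,6)→{3,6}; (3,4)→{2,4,6}; (4,2)→{1,2,3}. Safe: 7. Place at column 7.
Row 6: attacked by (1,1)→{1,6}; (2,6)→{2,6}; (3,4)→{1,4,7}; (4,2)→{2,4}; (5,7)→{6,7}. Safe: 3, 5. Place at column 5.
Row 7: attacked by (1,1)→{1,7}; (2,6)→{1,6}; (3,4)→{4}; (4,2)→{2,5}; (5,7)→{5,7}; (6,5)→{4,5,6}. Safe: 3. Place at column 3.
Columns [1, 6, 4, 2, 7, 5, 3], r−c [0, -4, -1, 2, -2, 1, 4], r+c [2, 8, 7, 6, 12, 11, 10] are all distinct, so no two queens attack.

(1,1) (2,6) (3,4) (4,2) (5,7) (6,5) (7,3)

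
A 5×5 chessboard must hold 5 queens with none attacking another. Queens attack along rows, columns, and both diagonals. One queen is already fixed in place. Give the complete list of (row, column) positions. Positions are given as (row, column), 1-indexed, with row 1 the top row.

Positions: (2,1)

(1,4) (2,1) (3,3) (4,5) (5,2)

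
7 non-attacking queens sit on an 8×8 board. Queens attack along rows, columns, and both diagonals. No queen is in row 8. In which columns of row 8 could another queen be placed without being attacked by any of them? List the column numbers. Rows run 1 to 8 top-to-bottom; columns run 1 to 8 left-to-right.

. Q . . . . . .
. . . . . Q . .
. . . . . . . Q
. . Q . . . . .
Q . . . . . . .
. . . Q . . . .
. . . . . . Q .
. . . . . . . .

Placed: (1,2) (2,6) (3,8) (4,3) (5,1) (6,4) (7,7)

columns 5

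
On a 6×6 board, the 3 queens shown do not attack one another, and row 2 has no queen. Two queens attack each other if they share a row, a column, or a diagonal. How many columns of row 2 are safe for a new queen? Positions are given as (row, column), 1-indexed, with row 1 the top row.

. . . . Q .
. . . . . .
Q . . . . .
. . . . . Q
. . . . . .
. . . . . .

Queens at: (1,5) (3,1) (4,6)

1

(1,5) attacks row 2 at column 5 and diagonals 4, 6.
(3,1) attacks row 2 at column 1 and diagonals 2.
(4,6) attacks row 2 at column 6 and diagonals 4.
Attacked columns: {1, 2, 4, 5, 6}. Safe: {3}.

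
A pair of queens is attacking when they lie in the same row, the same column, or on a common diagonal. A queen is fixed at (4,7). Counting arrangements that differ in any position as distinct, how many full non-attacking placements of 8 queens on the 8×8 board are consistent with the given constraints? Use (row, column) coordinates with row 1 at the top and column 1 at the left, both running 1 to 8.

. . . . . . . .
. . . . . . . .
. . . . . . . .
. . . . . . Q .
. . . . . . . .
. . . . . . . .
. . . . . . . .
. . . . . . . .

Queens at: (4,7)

8

Branch on row 1: col 1 → 0; col 2 → 1; col 3 → 3; col 5 → 2; col 6 → 2; col 8 → 0.
Sum: 0 + 1 + 3 + 2 + 2 + 0 = 8.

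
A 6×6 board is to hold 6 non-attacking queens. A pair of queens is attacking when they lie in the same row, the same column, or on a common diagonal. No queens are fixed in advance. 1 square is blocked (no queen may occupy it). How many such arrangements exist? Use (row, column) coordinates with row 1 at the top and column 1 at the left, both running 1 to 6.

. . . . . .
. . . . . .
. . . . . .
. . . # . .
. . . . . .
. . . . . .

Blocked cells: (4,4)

4

Branch on row 1: col 1 → 0; col 2 → 1; col 3 → 1; col 4 → 1; col 5 → 1; col 6 → 0.
Sum: 0 + 1 + 1 + 1 + 1 + 0 = 4.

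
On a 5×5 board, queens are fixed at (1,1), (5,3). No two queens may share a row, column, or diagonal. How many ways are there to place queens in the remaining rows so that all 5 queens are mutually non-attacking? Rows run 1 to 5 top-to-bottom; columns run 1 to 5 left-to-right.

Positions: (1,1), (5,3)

1

Branch on row 2: col 4 → 1; col 5 → 0.
Sum: 1 + 0 = 1.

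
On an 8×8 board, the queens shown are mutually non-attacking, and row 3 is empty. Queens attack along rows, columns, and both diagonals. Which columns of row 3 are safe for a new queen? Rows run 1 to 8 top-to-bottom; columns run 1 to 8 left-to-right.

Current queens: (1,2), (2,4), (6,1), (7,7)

(1,2) attacks row 3 at column 2 and diagonals 4.
(2,4) attacks row 3 at column 4 and diagonals 3, 5.
(6,1) attacks row 3 at column 1 and diagonals 4.
(7,7) attacks row 3 at column 7 and diagonals 3.
Attacked columns: {1, 2, 3, 4, 5, 7}. Safe: {6, 8}.

columns 6, 8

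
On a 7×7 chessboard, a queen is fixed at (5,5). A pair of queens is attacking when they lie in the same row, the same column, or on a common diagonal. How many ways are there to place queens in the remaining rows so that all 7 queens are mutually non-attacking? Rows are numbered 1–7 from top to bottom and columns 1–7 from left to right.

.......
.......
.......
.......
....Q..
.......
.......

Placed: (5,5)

Branch on row 1: col 2 → 1; col 3 → 2; col 4 → 1; col 6 → 1; col 7 → 1.
Sum: 1 + 2 + 1 + 1 + 1 = 6.

6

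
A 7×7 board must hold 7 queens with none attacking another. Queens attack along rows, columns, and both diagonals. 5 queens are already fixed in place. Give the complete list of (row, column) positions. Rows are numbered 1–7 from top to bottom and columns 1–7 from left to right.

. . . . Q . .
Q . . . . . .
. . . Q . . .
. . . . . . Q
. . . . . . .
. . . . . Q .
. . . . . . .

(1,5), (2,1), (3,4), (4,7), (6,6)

Row 5: attacked by (1,5)→{1,5}; (2,1)→{1,4}; (3,4)→{2,4,6}; (4,7)→{6,7}; (6,6)→{5,6,7}. Safe: 3. Place at column 3.
Row 7: attacked by (1,5)→{5}; (2,1)→{1,6}; (3,4)→{4}; (4,7)→{4,7}; (5,3)→{1,3,5}; (6,6)→{5,6,7}. Safe: 2. Place at column 2.
Columns [5, 1, 4, 7, 3, 6, 2], r−c [-4, 1, -1, -3, 2, 0, 5], r+c [6, 3, 7, 11, 8, 12, 9] are all distinct, so no two queens attack.

(1,5) (2,1) (3,4) (4,7) (5,3) (6,6) (7,2)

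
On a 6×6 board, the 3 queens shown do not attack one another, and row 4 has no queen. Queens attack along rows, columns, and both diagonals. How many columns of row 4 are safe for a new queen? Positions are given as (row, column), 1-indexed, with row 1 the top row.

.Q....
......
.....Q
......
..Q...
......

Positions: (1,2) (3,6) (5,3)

(1,2) attacks row 4 at column 2 and diagonals 5.
(3,6) attacks row 4 at column 6 and diagonals 5.
(5,3) attacks row 4 at column 3 and diagonals 2, 4.
Attacked columns: {2, 3, 4, 5, 6}. Safe: {1}.

1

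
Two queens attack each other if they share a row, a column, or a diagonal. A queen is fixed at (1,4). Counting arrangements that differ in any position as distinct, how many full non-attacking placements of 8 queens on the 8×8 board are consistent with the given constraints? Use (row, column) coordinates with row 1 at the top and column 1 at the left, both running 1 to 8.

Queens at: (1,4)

18

Branch on row 2: col 1 → 2; col 2 → 6; col 6 → 3; col 7 → 4; col 8 → 3.
Sum: 2 + 6 + 3 + 4 + 3 = 18.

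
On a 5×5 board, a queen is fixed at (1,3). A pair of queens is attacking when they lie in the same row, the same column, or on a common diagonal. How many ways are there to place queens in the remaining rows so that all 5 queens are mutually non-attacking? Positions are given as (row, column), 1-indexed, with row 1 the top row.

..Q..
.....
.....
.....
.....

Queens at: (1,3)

Branch on row 2: col 1 → 1; col 5 → 1.
Sum: 1 + 1 = 2.

2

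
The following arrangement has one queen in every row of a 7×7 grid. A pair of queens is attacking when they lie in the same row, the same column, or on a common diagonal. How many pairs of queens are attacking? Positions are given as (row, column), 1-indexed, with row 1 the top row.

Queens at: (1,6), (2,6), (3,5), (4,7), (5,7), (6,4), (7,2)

Same column: (1,6)–(2,6) (column 6); (4,7)–(5,7) (column 7).
Same diagonal: (2,6)–(3,5) (|2−3| = |6−5| = 1); (3,5)–(5,7) (|3−5| = |5−7| = 2).
Total attacking pairs: 4.

4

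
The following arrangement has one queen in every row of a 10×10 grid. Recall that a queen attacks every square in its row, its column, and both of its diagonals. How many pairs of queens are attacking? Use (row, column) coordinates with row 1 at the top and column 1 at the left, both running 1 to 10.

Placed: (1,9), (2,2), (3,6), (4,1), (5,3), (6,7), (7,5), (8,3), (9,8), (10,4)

Same column: (5,3)–(8,3) (column 3).
Same diagonal: (5,3)–(7,5) (|5−7| = |3−5| = 2).
Total attacking pairs: 2.

2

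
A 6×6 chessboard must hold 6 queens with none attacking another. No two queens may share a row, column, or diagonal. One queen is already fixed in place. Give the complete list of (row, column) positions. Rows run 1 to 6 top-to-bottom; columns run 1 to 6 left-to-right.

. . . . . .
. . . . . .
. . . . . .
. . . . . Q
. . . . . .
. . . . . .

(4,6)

Row 1: attacked by (4,6)→{3,6}. Safe: 1, 2, 4, 5. Place at column 5.
Row 2: attacked by (1,5)→{4,5,6}; (4,6)→{4,6}. Safe: 1, 2, 3. Place at column 3.
Row 3: attacked by (1,5)→{3,5}; (2,3)→{2,3,4}; (4,6)→{5,6}. Safe: 1. Place at column 1.
Row 5: attacked by (1,5)→{1,5}; (2,3)→{3,6}; (3,1)→{1,3}; (4,6)→{5,6}. Safe: 2, 4. Place at column 4.
Row 6: attacked by (1,5)→{5}; (2,3)→{3}; (3,1)→{1,4}; (4,6)→{4,6}; (5,4)→{3,4,5}. Safe: 2. Place at column 2.
Columns [5, 3, 1, 6, 4, 2], r−c [-4, -1, 2, -2, 1, 4], r+c [6, 5, 4, 10, 9, 8] are all distinct, so no two queens attack.

(1,5) (2,3) (3,1) (4,6) (5,4) (6,2)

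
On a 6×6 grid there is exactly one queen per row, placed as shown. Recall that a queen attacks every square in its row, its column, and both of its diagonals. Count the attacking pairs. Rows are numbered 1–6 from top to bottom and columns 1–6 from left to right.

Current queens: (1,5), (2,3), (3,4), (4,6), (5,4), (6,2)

2

Same column: (3,4)–(5,4) (column 4).
Same diagonal: (2,3)–(3,4) (|2−3| = |3−4| = 1).
Total attacking pairs: 2.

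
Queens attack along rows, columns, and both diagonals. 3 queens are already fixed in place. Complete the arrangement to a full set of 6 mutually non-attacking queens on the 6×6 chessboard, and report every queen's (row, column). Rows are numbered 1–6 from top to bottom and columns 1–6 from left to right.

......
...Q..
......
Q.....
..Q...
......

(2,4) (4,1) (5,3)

(1,2) (2,4) (3,6) (4,1) (5,3) (6,5)

Row 1: attacked by (2,4)→{3,4,5}; (4,1)→{1,4}; (5,3)→{3}. Safe: 2, 6. Place at column 2.
Row 3: attacked by (1,2)→{2,4}; (2,4)→{3,4,5}; (4,1)→{1,2}; (5,3)→{1,3,5}. Safe: 6. Place at column 6.
Row 6: attacked by (1,2)→{2}; (2,4)→{4}; (3,6)→{3,6}; (4,1)→{1,3}; (5,3)→{2,3,4}. Safe: 5. Place at column 5.
Columns [2, 4, 6, 1, 3, 5], r−c [-1, -2, -3, 3, 2, 1], r+c [3, 6, 9, 5, 8, 11] are all distinct, so no two queens attack.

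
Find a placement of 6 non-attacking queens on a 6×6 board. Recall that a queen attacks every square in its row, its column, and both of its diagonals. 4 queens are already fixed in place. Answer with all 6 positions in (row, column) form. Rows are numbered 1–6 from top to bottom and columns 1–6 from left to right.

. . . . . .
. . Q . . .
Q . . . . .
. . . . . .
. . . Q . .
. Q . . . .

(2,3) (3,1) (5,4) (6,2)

Row 1: attacked by (2,3)→{2,3,4}; (3,1)→{1,3}; (5,4)→{4}; (6,2)→{2}. Safe: 5, 6. Place at column 5.
Row 4: attacked by (1,5)→{2,5}; (2,3)→{1,3,5}; (3,1)→{1,2}; (5,4)→{3,4,5}; (6,2)→{2,4}. Safe: 6. Place at column 6.
Columns [5, 3, 1, 6, 4, 2], r−c [-4, -1, 2, -2, 1, 4], r+c [6, 5, 4, 10, 9, 8] are all distinct, so no two queens attack.

(1,5) (2,3) (3,1) (4,6) (5,4) (6,2)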